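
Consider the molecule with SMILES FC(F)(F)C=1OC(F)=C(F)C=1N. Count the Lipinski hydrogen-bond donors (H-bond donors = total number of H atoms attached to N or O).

Donors: find every N or O and count the H atoms it carries.
  atom 6 (O): bond orders sum to 2 → 0 H
  atom 12 (N): bond orders sum to 1 → 2 H
Lipinski HBD = 2.

2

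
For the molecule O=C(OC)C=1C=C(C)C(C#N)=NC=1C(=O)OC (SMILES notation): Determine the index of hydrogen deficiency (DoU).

Degree of unsaturation = (number of rings) + (number of π bonds).
Ring closures in the SMILES: 1.
π bonds: 5 double bonds (each 1 DoU), 1 triple bond (each 2 DoU) → 7 DoU from unsaturation.
Total DoU = 1 + 7 = 8.

8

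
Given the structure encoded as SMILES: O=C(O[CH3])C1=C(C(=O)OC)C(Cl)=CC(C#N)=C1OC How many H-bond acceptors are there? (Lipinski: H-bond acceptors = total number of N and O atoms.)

6

N atoms: 1; O atoms: 5.
Lipinski HBA = 1 + 5 = 6.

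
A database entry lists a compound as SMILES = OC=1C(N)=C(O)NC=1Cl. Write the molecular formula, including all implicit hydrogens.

Walk through each heavy atom and fill implicit hydrogens from standard valence (C 4, N 3, O 2, S 2, halogen 1):
  atom 1: O, bond orders sum to 1 (valence 2) → 1 H
  atom 2: C, bond orders sum to 4 (valence 4) → 0 H
  atom 3: C, bond orders sum to 4 (valence 4) → 0 H
  atom 4: N, bond orders sum to 1 (valence 3) → 2 H
  atom 5: C, bond orders sum to 4 (valence 4) → 0 H
  atom 6: O, bond orders sum to 1 (valence 2) → 1 H
  atom 7: N, bond orders sum to 2 (valence 3) → 1 H
  atom 8: C, bond orders sum to 4 (valence 4) → 0 H
  atom 9: Cl (halogen, monovalent) → 0 H
Totals → C:4, H:5, Cl:1, N:2, O:2.
In Hill order: C4H5ClN2O2.

C4H5ClN2O2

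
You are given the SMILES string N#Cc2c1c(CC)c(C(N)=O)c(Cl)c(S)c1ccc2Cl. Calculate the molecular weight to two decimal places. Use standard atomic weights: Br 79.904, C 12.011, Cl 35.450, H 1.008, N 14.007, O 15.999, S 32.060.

First, the molecular formula is C14H10Cl2N2OS (counting implicit H from valence).
  C: 14 × 12.011 = 168.154
  Cl: 2 × 35.450 = 70.900
  H: 10 × 1.008 = 10.080
  N: 2 × 14.007 = 28.014
  O: 1 × 15.999 = 15.999
  S: 1 × 32.060 = 32.060
Sum: 14×12.011 + 2×35.450 + 10×1.008 + 2×14.007 + 1×15.999 + 1×32.060 = 325.207 → 325.21 g/mol.

325.21 g/mol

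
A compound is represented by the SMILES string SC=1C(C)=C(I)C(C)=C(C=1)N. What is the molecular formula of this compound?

Walk through each heavy atom and fill implicit hydrogens from standard valence (C 4, N 3, O 2, S 2, halogen 1):
  atom 1: S, bond orders sum to 1 (valence 2) → 1 H
  atom 2: C, bond orders sum to 4 (valence 4) → 0 H
  atom 3: C, bond orders sum to 4 (valence 4) → 0 H
  atom 4: C, bond orders sum to 1 (valence 4) → 3 H
  atom 5: C, bond orders sum to 4 (valence 4) → 0 H
  atom 6: I (halogen, monovalent) → 0 H
  atom 7: C, bond orders sum to 4 (valence 4) → 0 H
  atom 8: C, bond orders sum to 1 (valence 4) → 3 H
  atom 9: C, bond orders sum to 4 (valence 4) → 0 H
  atom 10: C, bond orders sum to 3 (valence 4) → 1 H
  atom 11: N, bond orders sum to 1 (valence 3) → 2 H
Totals → C:8, H:10, I:1, N:1, S:1.
In Hill order: C8H10INS.

C8H10INS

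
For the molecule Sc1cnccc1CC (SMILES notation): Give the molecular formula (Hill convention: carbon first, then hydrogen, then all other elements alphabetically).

C7H9NS

Walk through each heavy atom and fill implicit hydrogens from standard valence (C 4, N 3, O 2, S 2, halogen 1); for lowercase aromatic atoms, an aromatic c carries 1 H when it has two neighbours and 0 H with three, and aromatic n carries 0 H:
  atom 1: S, bond orders sum to 1 (valence 2) → 1 H
  atom 2: aromatic c, 3 neighbours → 0 H
  atom 3: aromatic c, 2 neighbours → 1 H
  atom 4: aromatic n, 2 neighbours → 0 H
  atom 5: aromatic c, 2 neighbours → 1 H
  atom 6: aromatic c, 2 neighbours → 1 H
  atom 7: aromatic c, 3 neighbours → 0 H
  atom 8: C, bond orders sum to 2 (valence 4) → 2 H
  atom 9: C, bond orders sum to 1 (valence 4) → 3 H
Totals → C:7, H:9, N:1, S:1.
In Hill order: C7H9NS.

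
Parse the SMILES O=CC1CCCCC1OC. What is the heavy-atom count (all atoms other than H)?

Every atom symbol written in the SMILES (organic subset) is one heavy atom; implicit H are not written.
Heavy atoms by element → C:8, O:2.
Total: 10.

10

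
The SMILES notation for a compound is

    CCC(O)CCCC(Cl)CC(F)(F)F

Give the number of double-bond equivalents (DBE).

0

Degree of unsaturation = (number of rings) + (number of π bonds).
Ring closures in the SMILES: 0.
π bonds: none → 0 DoU from unsaturation.
Total DoU = 0 + 0 = 0.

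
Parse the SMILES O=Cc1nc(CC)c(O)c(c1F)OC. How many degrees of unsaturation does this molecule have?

Molecular formula: C9H10FNO3.
DoU = (2C + 2 + N − H − X) / 2, where X is the halogen count and O/S are ignored.
    = (2·9 + 2 + 1 − 10 − 1) / 2 = 10 / 2 = 5.

5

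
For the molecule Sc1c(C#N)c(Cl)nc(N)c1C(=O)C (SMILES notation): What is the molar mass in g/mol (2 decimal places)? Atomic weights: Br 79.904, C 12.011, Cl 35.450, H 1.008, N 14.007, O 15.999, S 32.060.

227.67 g/mol

First, the molecular formula is C8H6ClN3OS (counting implicit H from valence).
  C: 8 × 12.011 = 96.088
  Cl: 1 × 35.450 = 35.450
  H: 6 × 1.008 = 6.048
  N: 3 × 14.007 = 42.021
  O: 1 × 15.999 = 15.999
  S: 1 × 32.060 = 32.060
Sum: 8×12.011 + 1×35.450 + 6×1.008 + 3×14.007 + 1×15.999 + 1×32.060 = 227.666 → 227.67 g/mol.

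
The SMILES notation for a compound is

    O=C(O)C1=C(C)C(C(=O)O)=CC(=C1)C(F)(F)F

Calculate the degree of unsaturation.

6

Molecular formula: C10H7F3O4.
DoU = (2C + 2 + N − H − X) / 2, where X is the halogen count and O/S are ignored.
    = (2·10 + 2 + 0 − 7 − 3) / 2 = 12 / 2 = 6.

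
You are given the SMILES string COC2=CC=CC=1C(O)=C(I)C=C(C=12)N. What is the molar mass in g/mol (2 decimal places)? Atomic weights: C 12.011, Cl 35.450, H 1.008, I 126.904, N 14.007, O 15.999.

315.11 g/mol

First, the molecular formula is C11H10INO2 (counting implicit H from valence).
  C: 11 × 12.011 = 132.121
  H: 10 × 1.008 = 10.080
  I: 1 × 126.904 = 126.904
  N: 1 × 14.007 = 14.007
  O: 2 × 15.999 = 31.998
Sum: 11×12.011 + 10×1.008 + 1×126.904 + 1×14.007 + 2×15.999 = 315.110 → 315.11 g/mol.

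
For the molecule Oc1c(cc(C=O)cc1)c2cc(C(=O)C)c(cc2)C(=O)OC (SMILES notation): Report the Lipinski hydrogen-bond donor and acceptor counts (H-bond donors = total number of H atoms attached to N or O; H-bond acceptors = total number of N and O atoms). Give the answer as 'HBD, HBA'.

Donors: find every N or O and count the H atoms it carries.
  atom 1 (O): bond orders sum to 1 → 1 H
  atom 7 (O): bond orders sum to 2 → 0 H
  atom 14 (O): bond orders sum to 2 → 0 H
  atom 20 (O): bond orders sum to 2 → 0 H
  atom 21 (O): bond orders sum to 2 → 0 H
Lipinski HBD = 1.
Acceptors: N atoms = 0, O atoms = 5 → HBA = 5.

1, 5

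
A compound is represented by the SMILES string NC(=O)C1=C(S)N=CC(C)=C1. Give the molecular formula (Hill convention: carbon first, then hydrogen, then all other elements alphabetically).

C7H8N2OS

Walk through each heavy atom and fill implicit hydrogens from standard valence (C 4, N 3, O 2, S 2, halogen 1):
  atom 1: N, bond orders sum to 1 (valence 3) → 2 H
  atom 2: C, bond orders sum to 4 (valence 4) → 0 H
  atom 3: O, bond orders sum to 2 (valence 2) → 0 H
  atom 4: C, bond orders sum to 4 (valence 4) → 0 H
  atom 5: C, bond orders sum to 4 (valence 4) → 0 H
  atom 6: S, bond orders sum to 1 (valence 2) → 1 H
  atom 7: N, bond orders sum to 3 (valence 3) → 0 H
  atom 8: C, bond orders sum to 3 (valence 4) → 1 H
  atom 9: C, bond orders sum to 4 (valence 4) → 0 H
  atom 10: C, bond orders sum to 1 (valence 4) → 3 H
  atom 11: C, bond orders sum to 3 (valence 4) → 1 H
Totals → C:7, H:8, N:2, O:1, S:1.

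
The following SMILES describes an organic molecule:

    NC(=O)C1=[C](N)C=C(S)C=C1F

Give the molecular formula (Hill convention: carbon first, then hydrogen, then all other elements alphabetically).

Walk through each heavy atom and fill implicit hydrogens from standard valence (C 4, N 3, O 2, S 2, halogen 1):
  atom 1: N, bond orders sum to 1 (valence 3) → 2 H
  atom 2: C, bond orders sum to 4 (valence 4) → 0 H
  atom 3: O, bond orders sum to 2 (valence 2) → 0 H
  atom 4: C, bond orders sum to 4 (valence 4) → 0 H
  atom 5: C with explicit H count 0
  atom 6: N, bond orders sum to 1 (valence 3) → 2 H
  atom 7: C, bond orders sum to 3 (valence 4) → 1 H
  atom 8: C, bond orders sum to 4 (valence 4) → 0 H
  atom 9: S, bond orders sum to 1 (valence 2) → 1 H
  atom 10: C, bond orders sum to 3 (valence 4) → 1 H
  atom 11: C, bond orders sum to 4 (valence 4) → 0 H
  atom 12: F (halogen, monovalent) → 0 H
Totals → C:7, H:7, F:1, N:2, O:1, S:1.

C7H7FN2OS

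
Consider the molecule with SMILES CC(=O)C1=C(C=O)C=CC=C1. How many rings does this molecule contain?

1

In SMILES, each pair of matching ring-closure digits denotes one ring-closing bond; the number of such bonds equals the number of independent rings.
Ring-closure bonds here: 1.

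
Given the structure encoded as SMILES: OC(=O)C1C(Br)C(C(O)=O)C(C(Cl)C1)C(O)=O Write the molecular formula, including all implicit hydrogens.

C9H10BrClO6

Walk through each heavy atom and fill implicit hydrogens from standard valence (C 4, N 3, O 2, S 2, halogen 1):
  atom 1: O, bond orders sum to 1 (valence 2) → 1 H
  atom 2: C, bond orders sum to 4 (valence 4) → 0 H
  atom 3: O, bond orders sum to 2 (valence 2) → 0 H
  atom 4: C, bond orders sum to 3 (valence 4) → 1 H
  atom 5: C, bond orders sum to 3 (valence 4) → 1 H
  atom 6: Br (halogen, monovalent) → 0 H
  atom 7: C, bond orders sum to 3 (valence 4) → 1 H
  atom 8: C, bond orders sum to 4 (valence 4) → 0 H
  atom 9: O, bond orders sum to 1 (valence 2) → 1 H
  atom 10: O, bond orders sum to 2 (valence 2) → 0 H
  atom 11: C, bond orders sum to 3 (valence 4) → 1 H
  atom 12: C, bond orders sum to 3 (valence 4) → 1 H
  atom 13: Cl (halogen, monovalent) → 0 H
  atom 14: C, bond orders sum to 2 (valence 4) → 2 H
  atom 15: C, bond orders sum to 4 (valence 4) → 0 H
  atom 16: O, bond orders sum to 1 (valence 2) → 1 H
  atom 17: O, bond orders sum to 2 (valence 2) → 0 H
Totals → C:9, H:10, Br:1, Cl:1, O:6.
In Hill order: C9H10BrClO6.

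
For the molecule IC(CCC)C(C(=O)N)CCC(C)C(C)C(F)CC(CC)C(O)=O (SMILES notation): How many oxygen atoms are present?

3

Scan the SMILES for O atoms (remember two-letter symbols like Cl and Br are single atoms).
Oxygen count: 3.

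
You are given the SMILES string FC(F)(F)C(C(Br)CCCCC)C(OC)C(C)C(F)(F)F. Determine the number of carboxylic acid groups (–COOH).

Scan the SMILES for the carboxylic acid motif — none present.
Groups that are present: 1 ether.

0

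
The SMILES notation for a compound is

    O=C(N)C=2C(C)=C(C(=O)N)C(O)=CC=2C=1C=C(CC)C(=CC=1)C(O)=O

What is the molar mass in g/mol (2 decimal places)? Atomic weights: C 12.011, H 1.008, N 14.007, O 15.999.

First, the molecular formula is C18H18N2O5 (counting implicit H from valence).
  C: 18 × 12.011 = 216.198
  H: 18 × 1.008 = 18.144
  N: 2 × 14.007 = 28.014
  O: 5 × 15.999 = 79.995
Sum: 18×12.011 + 18×1.008 + 2×14.007 + 5×15.999 = 342.351 → 342.35 g/mol.

342.35 g/mol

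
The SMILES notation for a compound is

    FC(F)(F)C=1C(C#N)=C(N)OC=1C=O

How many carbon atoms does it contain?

7

Count every carbon token in the SMILES (each C, including those in ring-closure positions and inside branches).
Carbon count: 7.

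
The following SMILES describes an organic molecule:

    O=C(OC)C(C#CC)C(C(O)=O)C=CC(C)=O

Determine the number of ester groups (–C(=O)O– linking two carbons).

The ester motif appears at heavy-atom position 2 in the SMILES.
Other groups present: 1 alkene, 1 alkyne, 1 carboxylic acid, 1 ketone.
Ester count: 1.

1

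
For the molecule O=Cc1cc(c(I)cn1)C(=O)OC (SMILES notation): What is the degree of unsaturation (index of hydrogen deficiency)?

Molecular formula: C8H6INO3.
DoU = (2C + 2 + N − H − X) / 2, where X is the halogen count and O/S are ignored.
    = (2·8 + 2 + 1 − 6 − 1) / 2 = 12 / 2 = 6.

6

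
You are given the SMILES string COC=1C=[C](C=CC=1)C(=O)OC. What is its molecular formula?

Walk through each heavy atom and fill implicit hydrogens from standard valence (C 4, N 3, O 2, S 2, halogen 1):
  atom 1: C, bond orders sum to 1 (valence 4) → 3 H
  atom 2: O, bond orders sum to 2 (valence 2) → 0 H
  atom 3: C, bond orders sum to 4 (valence 4) → 0 H
  atom 4: C, bond orders sum to 3 (valence 4) → 1 H
  atom 5: C with explicit H count 0
  atom 6: C, bond orders sum to 3 (valence 4) → 1 H
  atom 7: C, bond orders sum to 3 (valence 4) → 1 H
  atom 8: C, bond orders sum to 3 (valence 4) → 1 H
  atom 9: C, bond orders sum to 4 (valence 4) → 0 H
  atom 10: O, bond orders sum to 2 (valence 2) → 0 H
  atom 11: O, bond orders sum to 2 (valence 2) → 0 H
  atom 12: C, bond orders sum to 1 (valence 4) → 3 H
Totals → C:9, H:10, O:3.

C9H10O3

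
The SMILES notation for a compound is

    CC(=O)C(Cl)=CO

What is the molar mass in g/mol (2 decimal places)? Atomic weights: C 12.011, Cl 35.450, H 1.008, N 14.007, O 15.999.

120.53 g/mol

First, the molecular formula is C4H5ClO2 (counting implicit H from valence).
  C: 4 × 12.011 = 48.044
  Cl: 1 × 35.450 = 35.450
  H: 5 × 1.008 = 5.040
  O: 2 × 15.999 = 31.998
Sum: 4×12.011 + 1×35.450 + 5×1.008 + 2×15.999 = 120.532 → 120.53 g/mol.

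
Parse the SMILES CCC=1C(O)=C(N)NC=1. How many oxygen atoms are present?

1

Scan the SMILES for O atoms (remember two-letter symbols like Cl and Br are single atoms).
Oxygen count: 1.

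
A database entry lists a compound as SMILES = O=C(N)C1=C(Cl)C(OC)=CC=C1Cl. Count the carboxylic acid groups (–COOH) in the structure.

Scan the SMILES for the carboxylic acid motif — none present.
Groups that are present: 1 amide, 1 ether.

0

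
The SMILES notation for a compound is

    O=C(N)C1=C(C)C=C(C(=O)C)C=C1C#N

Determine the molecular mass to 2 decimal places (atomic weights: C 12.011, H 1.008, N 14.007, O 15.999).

First, the molecular formula is C11H10N2O2 (counting implicit H from valence).
  C: 11 × 12.011 = 132.121
  H: 10 × 1.008 = 10.080
  N: 2 × 14.007 = 28.014
  O: 2 × 15.999 = 31.998
Sum: 11×12.011 + 10×1.008 + 2×14.007 + 2×15.999 = 202.213 → 202.21 g/mol.

202.21 g/mol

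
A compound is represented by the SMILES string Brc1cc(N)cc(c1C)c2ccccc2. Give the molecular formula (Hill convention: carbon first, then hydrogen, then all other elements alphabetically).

C13H12BrN

Walk through each heavy atom and fill implicit hydrogens from standard valence (C 4, N 3, O 2, S 2, halogen 1); for lowercase aromatic atoms, an aromatic c carries 1 H when it has two neighbours and 0 H with three, and aromatic n carries 0 H:
  atom 1: Br (halogen, monovalent) → 0 H
  atom 2: aromatic c, 3 neighbours → 0 H
  atom 3: aromatic c, 2 neighbours → 1 H
  atom 4: aromatic c, 3 neighbours → 0 H
  atom 5: N, bond orders sum to 1 (valence 3) → 2 H
  atom 6: aromatic c, 2 neighbours → 1 H
  atom 7: aromatic c, 3 neighbours → 0 H
  atom 8: aromatic c, 3 neighbours → 0 H
  atom 9: C, bond orders sum to 1 (valence 4) → 3 H
  atom 10: aromatic c, 3 neighbours → 0 H
  atom 11: aromatic c, 2 neighbours → 1 H
  atom 12: aromatic c, 2 neighbours → 1 H
  atom 13: aromatic c, 2 neighbours → 1 H
  atom 14: aromatic c, 2 neighbours → 1 H
  atom 15: aromatic c, 2 neighbours → 1 H
Totals → C:13, H:12, Br:1, N:1.
In Hill order: C13H12BrN.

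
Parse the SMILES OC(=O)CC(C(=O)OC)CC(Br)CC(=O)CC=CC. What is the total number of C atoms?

Count every carbon token in the SMILES (each C, including those in ring-closure positions and inside branches).
Carbon count: 13.

13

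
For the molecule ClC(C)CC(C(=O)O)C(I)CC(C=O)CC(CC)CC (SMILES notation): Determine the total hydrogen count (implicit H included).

26

Walk through each heavy atom and fill implicit hydrogens from standard valence (C 4, N 3, O 2, S 2, halogen 1):
  atom 1: Cl (halogen, monovalent) → 0 H
  atom 2: C, bond orders sum to 3 (valence 4) → 1 H
  atom 3: C, bond orders sum to 1 (valence 4) → 3 H
  atom 4: C, bond orders sum to 2 (valence 4) → 2 H
  atom 5: C, bond orders sum to 3 (valence 4) → 1 H
  atom 6: C, bond orders sum to 4 (valence 4) → 0 H
  atom 7: O, bond orders sum to 2 (valence 2) → 0 H
  atom 8: O, bond orders sum to 1 (valence 2) → 1 H
  atom 9: C, bond orders sum to 3 (valence 4) → 1 H
  atom 10: I (halogen, monovalent) → 0 H
  atom 11: C, bond orders sum to 2 (valence 4) → 2 H
  atom 12: C, bond orders sum to 3 (valence 4) → 1 H
  atom 13: C, bond orders sum to 3 (valence 4) → 1 H
  atom 14: O, bond orders sum to 2 (valence 2) → 0 H
  atom 15: C, bond orders sum to 2 (valence 4) → 2 H
  atom 16: C, bond orders sum to 3 (valence 4) → 1 H
  atom 17: C, bond orders sum to 2 (valence 4) → 2 H
  atom 18: C, bond orders sum to 1 (valence 4) → 3 H
  atom 19: C, bond orders sum to 2 (valence 4) → 2 H
  atom 20: C, bond orders sum to 1 (valence 4) → 3 H
Total hydrogens: 26.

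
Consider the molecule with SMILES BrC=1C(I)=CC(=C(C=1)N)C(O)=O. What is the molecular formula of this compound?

Walk through each heavy atom and fill implicit hydrogens from standard valence (C 4, N 3, O 2, S 2, halogen 1):
  atom 1: Br (halogen, monovalent) → 0 H
  atom 2: C, bond orders sum to 4 (valence 4) → 0 H
  atom 3: C, bond orders sum to 4 (valence 4) → 0 H
  atom 4: I (halogen, monovalent) → 0 H
  atom 5: C, bond orders sum to 3 (valence 4) → 1 H
  atom 6: C, bond orders sum to 4 (valence 4) → 0 H
  atom 7: C, bond orders sum to 4 (valence 4) → 0 H
  atom 8: C, bond orders sum to 3 (valence 4) → 1 H
  atom 9: N, bond orders sum to 1 (valence 3) → 2 H
  atom 10: C, bond orders sum to 4 (valence 4) → 0 H
  atom 11: O, bond orders sum to 1 (valence 2) → 1 H
  atom 12: O, bond orders sum to 2 (valence 2) → 0 H
Totals → C:7, H:5, Br:1, I:1, N:1, O:2.

C7H5BrINO2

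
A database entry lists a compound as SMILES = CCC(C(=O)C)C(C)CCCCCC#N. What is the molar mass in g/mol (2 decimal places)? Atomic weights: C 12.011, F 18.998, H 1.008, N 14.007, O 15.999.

First, the molecular formula is C13H23NO (counting implicit H from valence).
  C: 13 × 12.011 = 156.143
  H: 23 × 1.008 = 23.184
  N: 1 × 14.007 = 14.007
  O: 1 × 15.999 = 15.999
Sum: 13×12.011 + 23×1.008 + 1×14.007 + 1×15.999 = 209.333 → 209.33 g/mol.

209.33 g/mol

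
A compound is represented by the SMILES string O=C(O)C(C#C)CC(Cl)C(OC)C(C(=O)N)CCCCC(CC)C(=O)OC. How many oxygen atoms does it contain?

Scan the SMILES for O atoms (remember two-letter symbols like Cl and Br are single atoms).
Oxygen count: 6.

6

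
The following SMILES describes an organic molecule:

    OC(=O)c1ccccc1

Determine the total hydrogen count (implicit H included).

6

Walk through each heavy atom and fill implicit hydrogens from standard valence (C 4, N 3, O 2, S 2, halogen 1); for lowercase aromatic atoms, an aromatic c carries 1 H when it has two neighbours and 0 H with three, and aromatic n carries 0 H:
  atom 1: O, bond orders sum to 1 (valence 2) → 1 H
  atom 2: C, bond orders sum to 4 (valence 4) → 0 H
  atom 3: O, bond orders sum to 2 (valence 2) → 0 H
  atom 4: aromatic c, 3 neighbours → 0 H
  atom 5: aromatic c, 2 neighbours → 1 H
  atom 6: aromatic c, 2 neighbours → 1 H
  atom 7: aromatic c, 2 neighbours → 1 H
  atom 8: aromatic c, 2 neighbours → 1 H
  atom 9: aromatic c, 2 neighbours → 1 H
Total hydrogens: 6.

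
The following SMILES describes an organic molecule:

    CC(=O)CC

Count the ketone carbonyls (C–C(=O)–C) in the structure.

1

The ketone motif appears at heavy-atom position 2 in the SMILES.
Ketone count: 1.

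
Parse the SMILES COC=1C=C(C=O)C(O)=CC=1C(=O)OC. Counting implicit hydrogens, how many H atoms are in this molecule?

Walk through each heavy atom and fill implicit hydrogens from standard valence (C 4, N 3, O 2, S 2, halogen 1):
  atom 1: C, bond orders sum to 1 (valence 4) → 3 H
  atom 2: O, bond orders sum to 2 (valence 2) → 0 H
  atom 3: C, bond orders sum to 4 (valence 4) → 0 H
  atom 4: C, bond orders sum to 3 (valence 4) → 1 H
  atom 5: C, bond orders sum to 4 (valence 4) → 0 H
  atom 6: C, bond orders sum to 3 (valence 4) → 1 H
  atom 7: O, bond orders sum to 2 (valence 2) → 0 H
  atom 8: C, bond orders sum to 4 (valence 4) → 0 H
  atom 9: O, bond orders sum to 1 (valence 2) → 1 H
  atom 10: C, bond orders sum to 3 (valence 4) → 1 H
  atom 11: C, bond orders sum to 4 (valence 4) → 0 H
  atom 12: C, bond orders sum to 4 (valence 4) → 0 H
  atom 13: O, bond orders sum to 2 (valence 2) → 0 H
  atom 14: O, bond orders sum to 2 (valence 2) → 0 H
  atom 15: C, bond orders sum to 1 (valence 4) → 3 H
Total hydrogens: 10.

10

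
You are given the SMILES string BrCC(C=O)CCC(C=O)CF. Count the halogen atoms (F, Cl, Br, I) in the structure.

Halogen atoms appear at heavy-atom positions 1, 12 (1×Br, 1×F).
Other groups present: 2 aldehyde.
Halogen count: 2.

2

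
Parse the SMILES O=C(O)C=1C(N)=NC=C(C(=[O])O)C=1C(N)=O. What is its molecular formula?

C8H7N3O5

Walk through each heavy atom and fill implicit hydrogens from standard valence (C 4, N 3, O 2, S 2, halogen 1):
  atom 1: O, bond orders sum to 2 (valence 2) → 0 H
  atom 2: C, bond orders sum to 4 (valence 4) → 0 H
  atom 3: O, bond orders sum to 1 (valence 2) → 1 H
  atom 4: C, bond orders sum to 4 (valence 4) → 0 H
  atom 5: C, bond orders sum to 4 (valence 4) → 0 H
  atom 6: N, bond orders sum to 1 (valence 3) → 2 H
  atom 7: N, bond orders sum to 3 (valence 3) → 0 H
  atom 8: C, bond orders sum to 3 (valence 4) → 1 H
  atom 9: C, bond orders sum to 4 (valence 4) → 0 H
  atom 10: C, bond orders sum to 4 (valence 4) → 0 H
  atom 11: O with explicit H count 0
  atom 12: O, bond orders sum to 1 (valence 2) → 1 H
  atom 13: C, bond orders sum to 4 (valence 4) → 0 H
  atom 14: C, bond orders sum to 4 (valence 4) → 0 H
  atom 15: N, bond orders sum to 1 (valence 3) → 2 H
  atom 16: O, bond orders sum to 2 (valence 2) → 0 H
Totals → C:8, H:7, N:3, O:5.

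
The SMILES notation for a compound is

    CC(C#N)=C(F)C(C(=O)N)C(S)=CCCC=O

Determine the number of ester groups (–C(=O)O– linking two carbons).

Scan the SMILES for the ester motif — none present.
Groups that are present: 1 aldehyde, 2 alkene, 1 amide, 1 nitrile, 1 thiol.

0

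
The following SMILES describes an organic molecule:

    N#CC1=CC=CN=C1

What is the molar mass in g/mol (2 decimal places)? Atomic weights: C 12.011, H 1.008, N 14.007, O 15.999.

104.11 g/mol

First, the molecular formula is C6H4N2 (counting implicit H from valence).
  C: 6 × 12.011 = 72.066
  H: 4 × 1.008 = 4.032
  N: 2 × 14.007 = 28.014
Sum: 6×12.011 + 4×1.008 + 2×14.007 = 104.112 → 104.11 g/mol.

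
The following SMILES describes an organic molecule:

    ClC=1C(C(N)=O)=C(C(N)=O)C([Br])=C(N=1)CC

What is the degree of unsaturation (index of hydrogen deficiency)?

Degree of unsaturation = (number of rings) + (number of π bonds).
Ring closures in the SMILES: 1.
π bonds: 5 double bonds (each 1 DoU) → 5 DoU from unsaturation.
Total DoU = 1 + 5 = 6.

6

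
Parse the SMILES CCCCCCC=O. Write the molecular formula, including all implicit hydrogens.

C7H14O

Walk through each heavy atom and fill implicit hydrogens from standard valence (C 4, N 3, O 2, S 2, halogen 1):
  atom 1: C, bond orders sum to 1 (valence 4) → 3 H
  atom 2: C, bond orders sum to 2 (valence 4) → 2 H
  atom 3: C, bond orders sum to 2 (valence 4) → 2 H
  atom 4: C, bond orders sum to 2 (valence 4) → 2 H
  atom 5: C, bond orders sum to 2 (valence 4) → 2 H
  atom 6: C, bond orders sum to 2 (valence 4) → 2 H
  atom 7: C, bond orders sum to 3 (valence 4) → 1 H
  atom 8: O, bond orders sum to 2 (valence 2) → 0 H
Totals → C:7, H:14, O:1.
In Hill order: C7H14O.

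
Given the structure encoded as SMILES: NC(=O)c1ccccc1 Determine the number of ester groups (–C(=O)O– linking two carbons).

0

Scan the SMILES for the ester motif — none present.
Groups that are present: 1 amide.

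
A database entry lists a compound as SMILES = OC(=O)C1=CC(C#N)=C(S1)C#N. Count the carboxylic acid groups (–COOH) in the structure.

The carboxylic acid motif appears at heavy-atom position 2 in the SMILES.
Other groups present: 2 nitrile.
Carboxylic acid count: 1.

1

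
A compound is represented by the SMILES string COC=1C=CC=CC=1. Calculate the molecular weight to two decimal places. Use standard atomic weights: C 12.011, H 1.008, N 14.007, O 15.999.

108.14 g/mol

First, the molecular formula is C7H8O (counting implicit H from valence).
  C: 7 × 12.011 = 84.077
  H: 8 × 1.008 = 8.064
  O: 1 × 15.999 = 15.999
Sum: 7×12.011 + 8×1.008 + 1×15.999 = 108.140 → 108.14 g/mol.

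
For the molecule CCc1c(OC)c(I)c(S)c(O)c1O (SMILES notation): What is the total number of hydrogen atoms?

Walk through each heavy atom and fill implicit hydrogens from standard valence (C 4, N 3, O 2, S 2, halogen 1); for lowercase aromatic atoms, an aromatic c carries 1 H when it has two neighbours and 0 H with three, and aromatic n carries 0 H:
  atom 1: C, bond orders sum to 1 (valence 4) → 3 H
  atom 2: C, bond orders sum to 2 (valence 4) → 2 H
  atom 3: aromatic c, 3 neighbours → 0 H
  atom 4: aromatic c, 3 neighbours → 0 H
  atom 5: O, bond orders sum to 2 (valence 2) → 0 H
  atom 6: C, bond orders sum to 1 (valence 4) → 3 H
  atom 7: aromatic c, 3 neighbours → 0 H
  atom 8: I (halogen, monovalent) → 0 H
  atom 9: aromatic c, 3 neighbours → 0 H
  atom 10: S, bond orders sum to 1 (valence 2) → 1 H
  atom 11: aromatic c, 3 neighbours → 0 H
  atom 12: O, bond orders sum to 1 (valence 2) → 1 H
  atom 13: aromatic c, 3 neighbours → 0 H
  atom 14: O, bond orders sum to 1 (valence 2) → 1 H
Total hydrogens: 11.

11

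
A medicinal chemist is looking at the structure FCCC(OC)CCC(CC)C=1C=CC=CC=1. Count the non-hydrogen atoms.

17

Every atom symbol written in the SMILES (organic subset) is one heavy atom; implicit H are not written.
Heavy atoms by element → C:15, F:1, O:1.
Total: 17.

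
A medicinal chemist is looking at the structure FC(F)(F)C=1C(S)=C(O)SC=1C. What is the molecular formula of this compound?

Walk through each heavy atom and fill implicit hydrogens from standard valence (C 4, N 3, O 2, S 2, halogen 1):
  atom 1: F (halogen, monovalent) → 0 H
  atom 2: C, bond orders sum to 4 (valence 4) → 0 H
  atom 3: F (halogen, monovalent) → 0 H
  atom 4: F (halogen, monovalent) → 0 H
  atom 5: C, bond orders sum to 4 (valence 4) → 0 H
  atom 6: C, bond orders sum to 4 (valence 4) → 0 H
  atom 7: S, bond orders sum to 1 (valence 2) → 1 H
  atom 8: C, bond orders sum to 4 (valence 4) → 0 H
  atom 9: O, bond orders sum to 1 (valence 2) → 1 H
  atom 10: S, bond orders sum to 2 (valence 2) → 0 H
  atom 11: C, bond orders sum to 4 (valence 4) → 0 H
  atom 12: C, bond orders sum to 1 (valence 4) → 3 H
Totals → C:6, H:5, F:3, O:1, S:2.
In Hill order: C6H5F3OS2.

C6H5F3OS2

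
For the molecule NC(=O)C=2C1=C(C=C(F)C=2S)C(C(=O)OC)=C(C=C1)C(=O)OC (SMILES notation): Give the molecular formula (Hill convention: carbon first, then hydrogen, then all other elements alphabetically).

C15H12FNO5S

Walk through each heavy atom and fill implicit hydrogens from standard valence (C 4, N 3, O 2, S 2, halogen 1):
  atom 1: N, bond orders sum to 1 (valence 3) → 2 H
  atom 2: C, bond orders sum to 4 (valence 4) → 0 H
  atom 3: O, bond orders sum to 2 (valence 2) → 0 H
  atom 4: C, bond orders sum to 4 (valence 4) → 0 H
  atom 5: C, bond orders sum to 4 (valence 4) → 0 H
  atom 6: C, bond orders sum to 4 (valence 4) → 0 H
  atom 7: C, bond orders sum to 3 (valence 4) → 1 H
  atom 8: C, bond orders sum to 4 (valence 4) → 0 H
  atom 9: F (halogen, monovalent) → 0 H
  atom 10: C, bond orders sum to 4 (valence 4) → 0 H
  atom 11: S, bond orders sum to 1 (valence 2) → 1 H
  atom 12: C, bond orders sum to 4 (valence 4) → 0 H
  atom 13: C, bond orders sum to 4 (valence 4) → 0 H
  atom 14: O, bond orders sum to 2 (valence 2) → 0 H
  atom 15: O, bond orders sum to 2 (valence 2) → 0 H
  atom 16: C, bond orders sum to 1 (valence 4) → 3 H
  atom 17: C, bond orders sum to 4 (valence 4) → 0 H
  atom 18: C, bond orders sum to 3 (valence 4) → 1 H
  atom 19: C, bond orders sum to 3 (valence 4) → 1 H
  atom 20: C, bond orders sum to 4 (valence 4) → 0 H
  atom 21: O, bond orders sum to 2 (valence 2) → 0 H
  atom 22: O, bond orders sum to 2 (valence 2) → 0 H
  atom 23: C, bond orders sum to 1 (valence 4) → 3 H
Totals → C:15, H:12, F:1, N:1, O:5, S:1.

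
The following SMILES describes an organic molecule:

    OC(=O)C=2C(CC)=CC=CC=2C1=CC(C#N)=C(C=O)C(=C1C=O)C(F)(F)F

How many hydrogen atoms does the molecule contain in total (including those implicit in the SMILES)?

12

Walk through each heavy atom and fill implicit hydrogens from standard valence (C 4, N 3, O 2, S 2, halogen 1):
  atom 1: O, bond orders sum to 1 (valence 2) → 1 H
  atom 2: C, bond orders sum to 4 (valence 4) → 0 H
  atom 3: O, bond orders sum to 2 (valence 2) → 0 H
  atom 4: C, bond orders sum to 4 (valence 4) → 0 H
  atom 5: C, bond orders sum to 4 (valence 4) → 0 H
  atom 6: C, bond orders sum to 2 (valence 4) → 2 H
  atom 7: C, bond orders sum to 1 (valence 4) → 3 H
  atom 8: C, bond orders sum to 3 (valence 4) → 1 H
  atom 9: C, bond orders sum to 3 (valence 4) → 1 H
  atom 10: C, bond orders sum to 3 (valence 4) → 1 H
  atom 11: C, bond orders sum to 4 (valence 4) → 0 H
  atom 12: C, bond orders sum to 4 (valence 4) → 0 H
  atom 13: C, bond orders sum to 3 (valence 4) → 1 H
  atom 14: C, bond orders sum to 4 (valence 4) → 0 H
  atom 15: C, bond orders sum to 4 (valence 4) → 0 H
  atom 16: N, bond orders sum to 3 (valence 3) → 0 H
  atom 17: C, bond orders sum to 4 (valence 4) → 0 H
  atom 18: C, bond orders sum to 3 (valence 4) → 1 H
  atom 19: O, bond orders sum to 2 (valence 2) → 0 H
  atom 20: C, bond orders sum to 4 (valence 4) → 0 H
  atom 21: C, bond orders sum to 4 (valence 4) → 0 H
  atom 22: C, bond orders sum to 3 (valence 4) → 1 H
  atom 23: O, bond orders sum to 2 (valence 2) → 0 H
  atom 24: C, bond orders sum to 4 (valence 4) → 0 H
  atom 25: F (halogen, monovalent) → 0 H
  atom 26: F (halogen, monovalent) → 0 H
  atom 27: F (halogen, monovalent) → 0 H
Total hydrogens: 12.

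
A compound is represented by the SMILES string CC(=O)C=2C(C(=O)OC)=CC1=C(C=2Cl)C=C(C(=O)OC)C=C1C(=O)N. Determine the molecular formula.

C17H14ClNO6

Walk through each heavy atom and fill implicit hydrogens from standard valence (C 4, N 3, O 2, S 2, halogen 1):
  atom 1: C, bond orders sum to 1 (valence 4) → 3 H
  atom 2: C, bond orders sum to 4 (valence 4) → 0 H
  atom 3: O, bond orders sum to 2 (valence 2) → 0 H
  atom 4: C, bond orders sum to 4 (valence 4) → 0 H
  atom 5: C, bond orders sum to 4 (valence 4) → 0 H
  atom 6: C, bond orders sum to 4 (valence 4) → 0 H
  atom 7: O, bond orders sum to 2 (valence 2) → 0 H
  atom 8: O, bond orders sum to 2 (valence 2) → 0 H
  atom 9: C, bond orders sum to 1 (valence 4) → 3 H
  atom 10: C, bond orders sum to 3 (valence 4) → 1 H
  atom 11: C, bond orders sum to 4 (valence 4) → 0 H
  atom 12: C, bond orders sum to 4 (valence 4) → 0 H
  atom 13: C, bond orders sum to 4 (valence 4) → 0 H
  atom 14: Cl (halogen, monovalent) → 0 H
  atom 15: C, bond orders sum to 3 (valence 4) → 1 H
  atom 16: C, bond orders sum to 4 (valence 4) → 0 H
  atom 17: C, bond orders sum to 4 (valence 4) → 0 H
  atom 18: O, bond orders sum to 2 (valence 2) → 0 H
  atom 19: O, bond orders sum to 2 (valence 2) → 0 H
  atom 20: C, bond orders sum to 1 (valence 4) → 3 H
  atom 21: C, bond orders sum to 3 (valence 4) → 1 H
  atom 22: C, bond orders sum to 4 (valence 4) → 0 H
  atom 23: C, bond orders sum to 4 (valence 4) → 0 H
  atom 24: O, bond orders sum to 2 (valence 2) → 0 H
  atom 25: N, bond orders sum to 1 (valence 3) → 2 H
Totals → C:17, H:14, Cl:1, N:1, O:6.
In Hill order: C17H14ClNO6.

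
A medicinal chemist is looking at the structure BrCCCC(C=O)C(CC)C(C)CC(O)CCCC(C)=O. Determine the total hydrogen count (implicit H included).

31

Walk through each heavy atom and fill implicit hydrogens from standard valence (C 4, N 3, O 2, S 2, halogen 1):
  atom 1: Br (halogen, monovalent) → 0 H
  atom 2: C, bond orders sum to 2 (valence 4) → 2 H
  atom 3: C, bond orders sum to 2 (valence 4) → 2 H
  atom 4: C, bond orders sum to 2 (valence 4) → 2 H
  atom 5: C, bond orders sum to 3 (valence 4) → 1 H
  atom 6: C, bond orders sum to 3 (valence 4) → 1 H
  atom 7: O, bond orders sum to 2 (valence 2) → 0 H
  atom 8: C, bond orders sum to 3 (valence 4) → 1 H
  atom 9: C, bond orders sum to 2 (valence 4) → 2 H
  atom 10: C, bond orders sum to 1 (valence 4) → 3 H
  atom 11: C, bond orders sum to 3 (valence 4) → 1 H
  atom 12: C, bond orders sum to 1 (valence 4) → 3 H
  atom 13: C, bond orders sum to 2 (valence 4) → 2 H
  atom 14: C, bond orders sum to 3 (valence 4) → 1 H
  atom 15: O, bond orders sum to 1 (valence 2) → 1 H
  atom 16: C, bond orders sum to 2 (valence 4) → 2 H
  atom 17: C, bond orders sum to 2 (valence 4) → 2 H
  atom 18: C, bond orders sum to 2 (valence 4) → 2 H
  atom 19: C, bond orders sum to 4 (valence 4) → 0 H
  atom 20: C, bond orders sum to 1 (valence 4) → 3 H
  atom 21: O, bond orders sum to 2 (valence 2) → 0 H
Total hydrogens: 31.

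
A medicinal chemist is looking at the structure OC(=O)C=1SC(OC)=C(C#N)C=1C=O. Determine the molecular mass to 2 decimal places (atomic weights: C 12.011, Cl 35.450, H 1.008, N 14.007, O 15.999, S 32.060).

First, the molecular formula is C8H5NO4S (counting implicit H from valence).
  C: 8 × 12.011 = 96.088
  H: 5 × 1.008 = 5.040
  N: 1 × 14.007 = 14.007
  O: 4 × 15.999 = 63.996
  S: 1 × 32.060 = 32.060
Sum: 8×12.011 + 5×1.008 + 1×14.007 + 4×15.999 + 1×32.060 = 211.191 → 211.19 g/mol.

211.19 g/mol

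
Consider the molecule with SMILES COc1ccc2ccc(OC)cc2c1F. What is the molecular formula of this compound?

C12H11FO2

Walk through each heavy atom and fill implicit hydrogens from standard valence (C 4, N 3, O 2, S 2, halogen 1); for lowercase aromatic atoms, an aromatic c carries 1 H when it has two neighbours and 0 H with three, and aromatic n carries 0 H:
  atom 1: C, bond orders sum to 1 (valence 4) → 3 H
  atom 2: O, bond orders sum to 2 (valence 2) → 0 H
  atom 3: aromatic c, 3 neighbours → 0 H
  atom 4: aromatic c, 2 neighbours → 1 H
  atom 5: aromatic c, 2 neighbours → 1 H
  atom 6: aromatic c, 3 neighbours → 0 H
  atom 7: aromatic c, 2 neighbours → 1 H
  atom 8: aromatic c, 2 neighbours → 1 H
  atom 9: aromatic c, 3 neighbours → 0 H
  atom 10: O, bond orders sum to 2 (valence 2) → 0 H
  atom 11: C, bond orders sum to 1 (valence 4) → 3 H
  atom 12: aromatic c, 2 neighbours → 1 H
  atom 13: aromatic c, 3 neighbours → 0 H
  atom 14: aromatic c, 3 neighbours → 0 H
  atom 15: F (halogen, monovalent) → 0 H
Totals → C:12, H:11, F:1, O:2.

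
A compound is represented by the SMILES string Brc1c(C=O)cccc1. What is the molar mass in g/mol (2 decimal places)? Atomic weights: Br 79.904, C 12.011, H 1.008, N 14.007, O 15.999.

First, the molecular formula is C7H5BrO (counting implicit H from valence).
  Br: 1 × 79.904 = 79.904
  C: 7 × 12.011 = 84.077
  H: 5 × 1.008 = 5.040
  O: 1 × 15.999 = 15.999
Sum: 1×79.904 + 7×12.011 + 5×1.008 + 1×15.999 = 185.020 → 185.02 g/mol.

185.02 g/mol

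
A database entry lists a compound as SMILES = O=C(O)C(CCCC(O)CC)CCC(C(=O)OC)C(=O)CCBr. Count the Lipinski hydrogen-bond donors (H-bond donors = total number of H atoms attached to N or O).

Donors: find every N or O and count the H atoms it carries.
  atom 1 (O): bond orders sum to 2 → 0 H
  atom 3 (O): bond orders sum to 1 → 1 H
  atom 9 (O): bond orders sum to 1 → 1 H
  atom 16 (O): bond orders sum to 2 → 0 H
  atom 17 (O): bond orders sum to 2 → 0 H
  atom 20 (O): bond orders sum to 2 → 0 H
Lipinski HBD = 2.

2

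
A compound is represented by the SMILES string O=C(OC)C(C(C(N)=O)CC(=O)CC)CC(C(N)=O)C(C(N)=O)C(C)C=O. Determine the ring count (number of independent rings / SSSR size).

In SMILES, each pair of matching ring-closure digits denotes one ring-closing bond; the number of such bonds equals the number of independent rings.
Ring-closure bonds here: 0.

0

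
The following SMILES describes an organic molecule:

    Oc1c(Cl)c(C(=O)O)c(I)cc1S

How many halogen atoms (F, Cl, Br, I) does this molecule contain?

2

Halogen atoms appear at heavy-atom positions 4, 10 (1×Cl, 1×I).
Other groups present: 1 carboxylic acid, 1 hydroxyl, 1 thiol.
Halogen count: 2.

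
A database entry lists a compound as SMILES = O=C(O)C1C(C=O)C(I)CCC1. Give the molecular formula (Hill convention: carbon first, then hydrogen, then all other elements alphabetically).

Walk through each heavy atom and fill implicit hydrogens from standard valence (C 4, N 3, O 2, S 2, halogen 1):
  atom 1: O, bond orders sum to 2 (valence 2) → 0 H
  atom 2: C, bond orders sum to 4 (valence 4) → 0 H
  atom 3: O, bond orders sum to 1 (valence 2) → 1 H
  atom 4: C, bond orders sum to 3 (valence 4) → 1 H
  atom 5: C, bond orders sum to 3 (valence 4) → 1 H
  atom 6: C, bond orders sum to 3 (valence 4) → 1 H
  atom 7: O, bond orders sum to 2 (valence 2) → 0 H
  atom 8: C, bond orders sum to 3 (valence 4) → 1 H
  atom 9: I (halogen, monovalent) → 0 H
  atom 10: C, bond orders sum to 2 (valence 4) → 2 H
  atom 11: C, bond orders sum to 2 (valence 4) → 2 H
  atom 12: C, bond orders sum to 2 (valence 4) → 2 H
Totals → C:8, H:11, I:1, O:3.
In Hill order: C8H11IO3.

C8H11IO3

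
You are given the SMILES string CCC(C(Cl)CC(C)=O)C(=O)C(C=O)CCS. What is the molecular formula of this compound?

Walk through each heavy atom and fill implicit hydrogens from standard valence (C 4, N 3, O 2, S 2, halogen 1):
  atom 1: C, bond orders sum to 1 (valence 4) → 3 H
  atom 2: C, bond orders sum to 2 (valence 4) → 2 H
  atom 3: C, bond orders sum to 3 (valence 4) → 1 H
  atom 4: C, bond orders sum to 3 (valence 4) → 1 H
  atom 5: Cl (halogen, monovalent) → 0 H
  atom 6: C, bond orders sum to 2 (valence 4) → 2 H
  atom 7: C, bond orders sum to 4 (valence 4) → 0 H
  atom 8: C, bond orders sum to 1 (valence 4) → 3 H
  atom 9: O, bond orders sum to 2 (valence 2) → 0 H
  atom 10: C, bond orders sum to 4 (valence 4) → 0 H
  atom 11: O, bond orders sum to 2 (valence 2) → 0 H
  atom 12: C, bond orders sum to 3 (valence 4) → 1 H
  atom 13: C, bond orders sum to 3 (valence 4) → 1 H
  atom 14: O, bond orders sum to 2 (valence 2) → 0 H
  atom 15: C, bond orders sum to 2 (valence 4) → 2 H
  atom 16: C, bond orders sum to 2 (valence 4) → 2 H
  atom 17: S, bond orders sum to 1 (valence 2) → 1 H
Totals → C:12, H:19, Cl:1, O:3, S:1.

C12H19ClO3S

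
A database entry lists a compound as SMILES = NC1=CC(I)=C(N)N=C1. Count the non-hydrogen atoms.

9

Every atom symbol written in the SMILES (organic subset) is one heavy atom; implicit H are not written.
Heavy atoms by element → C:5, I:1, N:3.
Total: 9.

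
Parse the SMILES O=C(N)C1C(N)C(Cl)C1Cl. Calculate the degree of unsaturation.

Molecular formula: C5H8Cl2N2O.
DoU = (2C + 2 + N − H − X) / 2, where X is the halogen count and O/S are ignored.
    = (2·5 + 2 + 2 − 8 − 2) / 2 = 4 / 2 = 2.

2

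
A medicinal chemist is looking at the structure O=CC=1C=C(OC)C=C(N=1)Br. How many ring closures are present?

In SMILES, each pair of matching ring-closure digits denotes one ring-closing bond; the number of such bonds equals the number of independent rings.
Ring-closure bonds here: 1.

1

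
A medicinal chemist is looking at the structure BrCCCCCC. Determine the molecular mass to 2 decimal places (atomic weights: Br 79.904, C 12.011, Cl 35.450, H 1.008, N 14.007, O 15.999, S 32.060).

First, the molecular formula is C6H13Br (counting implicit H from valence).
  Br: 1 × 79.904 = 79.904
  C: 6 × 12.011 = 72.066
  H: 13 × 1.008 = 13.104
Sum: 1×79.904 + 6×12.011 + 13×1.008 = 165.074 → 165.07 g/mol.

165.07 g/mol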